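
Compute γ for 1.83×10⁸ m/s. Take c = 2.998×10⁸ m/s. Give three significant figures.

β = 1.83×10⁸/2.998×10⁸ = 0.6104; γ = 1/√(1 − 0.6104²) = 1.262

γ = 1.26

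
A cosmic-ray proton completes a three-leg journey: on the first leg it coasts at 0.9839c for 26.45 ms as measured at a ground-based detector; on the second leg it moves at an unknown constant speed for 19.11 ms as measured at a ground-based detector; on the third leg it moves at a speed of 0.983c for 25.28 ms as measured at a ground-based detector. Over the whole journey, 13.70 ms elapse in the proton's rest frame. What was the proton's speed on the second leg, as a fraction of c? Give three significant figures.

Leg 1: γ = 1/√(1 − 0.9839²) = 1/√0.03194 = 5.595; τ_1 = 26.45/5.595 = 4.727 ms.
Leg 2: speed unknown; τ_2 = 19.11/γ_2.
Leg 3: γ = 1/√(1 − 0.983²) = 1/√0.03371 = 5.446; τ_3 = 25.28/5.446 = 4.642 ms.
Total proper time: 4.727 + τ_2 + 4.642 = 13.70, so τ_2 = 13.70 − 9.369 = 4.331 ms.
γ_2 = 19.11/4.331 = 4.412; β = √(1 − 1/γ²) = √0.9486.

β = 0.974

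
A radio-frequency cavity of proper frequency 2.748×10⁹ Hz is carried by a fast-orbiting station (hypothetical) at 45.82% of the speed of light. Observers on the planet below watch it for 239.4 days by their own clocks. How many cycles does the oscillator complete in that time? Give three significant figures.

β = 0.4582; γ = 1/√(1 − 0.4582²) = 1/√0.7901 = 1.125
During 239.4 days of lab time, the oscillator's proper time advances by τ = Δt/γ = 239.4/1.125 = 212.8 days = 1.839×10⁷ s.
N = f × τ = 2.748×10⁹ × 1.839×10⁷ = 5.052×10¹⁶.

N = 5.05×10¹⁶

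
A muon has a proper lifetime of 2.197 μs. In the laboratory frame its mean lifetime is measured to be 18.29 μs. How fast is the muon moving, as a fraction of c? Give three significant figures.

γ = Δt/τ₀ = 18.29/2.197 = 8.325
β = √(1 − 1/γ²) = √(1 − 0.01443) = √0.9856

β = 0.993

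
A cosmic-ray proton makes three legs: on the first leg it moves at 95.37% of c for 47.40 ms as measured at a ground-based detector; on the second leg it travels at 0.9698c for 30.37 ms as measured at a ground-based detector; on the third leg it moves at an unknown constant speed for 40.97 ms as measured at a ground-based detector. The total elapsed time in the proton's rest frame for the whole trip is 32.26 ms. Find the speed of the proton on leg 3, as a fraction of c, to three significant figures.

β = 0.966

Leg 1: β = 0.9537; γ = 1/√(1 − 0.9537²) = 1/√0.09046 = 3.325; τ_1 = 47.40/3.325 = 14.26 ms.
Leg 2: γ = 1/√(1 − 0.9698²) = 1/√0.05949 = 4.100; τ_2 = 30.37/4.100 = 7.407 ms.
Leg 3: speed unknown; τ_3 = 40.97/γ_3.
Total proper time: 14.26 + 7.407 + τ_3 = 32.26, so τ_3 = 32.26 − 21.66 = 10.60 ms.
γ_3 = 40.97/10.60 = 3.866; β = √(1 − 1/γ²) = √0.9331.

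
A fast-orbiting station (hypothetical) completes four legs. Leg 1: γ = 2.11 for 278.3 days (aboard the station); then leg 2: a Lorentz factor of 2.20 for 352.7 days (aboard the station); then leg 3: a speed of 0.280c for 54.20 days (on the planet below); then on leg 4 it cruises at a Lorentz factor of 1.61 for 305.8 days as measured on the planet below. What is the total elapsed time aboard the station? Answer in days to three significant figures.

Leg 1: 278.3 days is already measured aboard the station.
Leg 2: 352.7 days is already measured aboard the station.
Leg 3: γ = 1/√(1 − 0.280²) = 1/√0.9216 = 1.042; τ_3 = 54.20/1.042 = 52.03 days.
Leg 4: γ = 1.61; τ_4 = 305.8/1.610 = 189.9 days.
Total: 278.3 + 352.7 + 52.03 + 189.9 days.

τ = 873 days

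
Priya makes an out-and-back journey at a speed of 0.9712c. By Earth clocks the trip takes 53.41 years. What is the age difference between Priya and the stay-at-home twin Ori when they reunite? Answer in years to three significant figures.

Δt − τ = 40.7 years

γ = 1/√(1 − 0.9712²) = 1/√0.05677 = 4.197
Priya's elapsed proper time: τ = 53.41/4.197 = 12.73 years.
Age gap = Δt − τ = 53.41 − 12.73 years.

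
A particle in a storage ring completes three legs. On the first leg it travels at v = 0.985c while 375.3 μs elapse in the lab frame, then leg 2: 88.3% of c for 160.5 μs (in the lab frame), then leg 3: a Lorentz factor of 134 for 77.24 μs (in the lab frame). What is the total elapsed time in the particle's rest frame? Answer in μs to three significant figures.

τ = 141 μs

Leg 1: γ = 1/√(1 − 0.985²) = 1/√0.02977 = 5.795; τ_1 = 375.3/5.795 = 64.76 μs.
Leg 2: β = 0.883; γ = 1/√(1 − 0.883²) = 1/√0.2203 = 2.131; τ_2 = 160.5/2.131 = 75.33 μs.
Leg 3: γ = 134; τ_3 = 77.24/134.0 = 0.5764 μs.
Total: 64.76 + 75.33 + 0.5764 μs.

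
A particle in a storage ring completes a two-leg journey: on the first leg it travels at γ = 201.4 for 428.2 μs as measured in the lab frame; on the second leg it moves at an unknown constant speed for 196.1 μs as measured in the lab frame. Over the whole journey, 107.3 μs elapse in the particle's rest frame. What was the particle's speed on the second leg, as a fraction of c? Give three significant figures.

β = 0.844

Leg 1: γ = 201.4; τ_1 = 428.2/201.4 = 2.126 μs.
Leg 2: speed unknown; τ_2 = 196.1/γ_2.
Total proper time: 2.126 + τ_2 = 107.3, so τ_2 = 107.3 − 2.126 = 105.2 μs.
γ_2 = 196.1/105.2 = 1.865; β = √(1 − 1/γ²) = √0.7124.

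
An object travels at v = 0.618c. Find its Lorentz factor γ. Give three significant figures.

γ = 1/√(1 − 0.618²) = 1/√0.6181 = 1.272

γ = 1.27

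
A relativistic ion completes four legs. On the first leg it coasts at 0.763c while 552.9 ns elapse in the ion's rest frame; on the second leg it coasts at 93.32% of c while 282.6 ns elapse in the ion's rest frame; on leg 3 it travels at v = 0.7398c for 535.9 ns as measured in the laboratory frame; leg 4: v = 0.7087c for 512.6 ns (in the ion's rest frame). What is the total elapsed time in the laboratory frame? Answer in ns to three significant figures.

Leg 1: γ = 1/√(1 − 0.763²) = 1/√0.4178 = 1.547; Δt_1 = 1.547 × 552.9 = 855.4 ns.
Leg 2: β = 0.9332; γ = 1/√(1 − 0.9332²) = 1/√0.1291 = 2.783; Δt_2 = 2.783 × 282.6 = 786.4 ns.
Leg 3: 535.9 ns is already measured in the laboratory frame.
Leg 4: γ = 1/√(1 − 0.7087²) = 1/√0.4977 = 1.417; Δt_4 = 1.417 × 512.6 = 726.6 ns.
Total: 855.4 + 786.4 + 535.9 + 726.6 ns.

Δt = 2900 ns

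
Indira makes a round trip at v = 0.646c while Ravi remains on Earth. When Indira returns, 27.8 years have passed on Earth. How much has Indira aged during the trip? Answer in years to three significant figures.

τ = 21.2 years

γ = 1/√(1 − 0.646²) = 1/√0.5827 = 1.310
Indira's clock measures proper time along the trip: τ = Δt/γ = 27.8/1.310 years.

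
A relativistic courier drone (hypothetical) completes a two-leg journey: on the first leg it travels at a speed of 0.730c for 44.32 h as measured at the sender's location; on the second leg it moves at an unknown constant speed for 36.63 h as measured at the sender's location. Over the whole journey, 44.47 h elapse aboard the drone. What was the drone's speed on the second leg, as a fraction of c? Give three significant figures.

β = 0.922

Leg 1: γ = 1/√(1 − 0.730²) = 1/√0.4671 = 1.463; τ_1 = 44.32/1.463 = 30.29 h.
Leg 2: speed unknown; τ_2 = 36.63/γ_2.
Total proper time: 30.29 + τ_2 = 44.47, so τ_2 = 44.47 − 30.29 = 14.18 h.
γ_2 = 36.63/14.18 = 2.583; β = √(1 − 1/γ²) = √0.8502.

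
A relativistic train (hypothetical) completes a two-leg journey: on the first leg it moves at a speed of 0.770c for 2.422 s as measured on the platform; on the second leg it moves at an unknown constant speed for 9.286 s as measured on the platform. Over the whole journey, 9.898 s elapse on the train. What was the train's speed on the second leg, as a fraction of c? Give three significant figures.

Leg 1: γ = 1/√(1 − 0.770²) = 1/√0.4071 = 1.567; τ_1 = 2.422/1.567 = 1.545 s.
Leg 2: speed unknown; τ_2 = 9.286/γ_2.
Total proper time: 1.545 + τ_2 = 9.898, so τ_2 = 9.898 − 1.545 = 8.353 s.
γ_2 = 9.286/8.353 = 1.112; β = √(1 − 1/γ²) = √0.1909.

β = 0.437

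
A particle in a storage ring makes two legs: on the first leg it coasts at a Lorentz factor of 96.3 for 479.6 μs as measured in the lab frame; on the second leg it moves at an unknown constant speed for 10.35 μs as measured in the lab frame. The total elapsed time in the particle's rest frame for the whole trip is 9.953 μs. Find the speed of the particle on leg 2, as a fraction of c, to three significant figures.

β = 0.877

Leg 1: γ = 96.3; τ_1 = 479.6/96.30 = 4.980 μs.
Leg 2: speed unknown; τ_2 = 10.35/γ_2.
Total proper time: 4.980 + τ_2 = 9.953, so τ_2 = 9.953 − 4.980 = 4.973 μs.
γ_2 = 10.35/4.973 = 2.081; β = √(1 − 1/γ²) = √0.7692.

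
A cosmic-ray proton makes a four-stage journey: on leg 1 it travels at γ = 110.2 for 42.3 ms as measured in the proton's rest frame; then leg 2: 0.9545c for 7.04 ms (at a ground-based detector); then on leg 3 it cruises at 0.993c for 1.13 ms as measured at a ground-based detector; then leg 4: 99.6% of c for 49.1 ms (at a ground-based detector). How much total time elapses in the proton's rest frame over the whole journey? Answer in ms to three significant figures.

Leg 1: 42.3 ms is already measured in the proton's rest frame.
Leg 2: γ = 1/√(1 − 0.9545²) = 1/√0.08893 = 3.353; τ_2 = 7.04/3.353 = 2.099 ms.
Leg 3: γ = 1/√(1 − 0.993²) = 1/√0.01395 = 8.466; τ_3 = 1.13/8.466 = 0.1335 ms.
Leg 4: β = 0.996; γ = 1/√(1 − 0.996²) = 1/√0.007984 = 11.19; τ_4 = 49.1/11.19 = 4.387 ms.
Total: 42.30 + 2.099 + 0.1335 + 4.387 ms.

τ = 48.9 ms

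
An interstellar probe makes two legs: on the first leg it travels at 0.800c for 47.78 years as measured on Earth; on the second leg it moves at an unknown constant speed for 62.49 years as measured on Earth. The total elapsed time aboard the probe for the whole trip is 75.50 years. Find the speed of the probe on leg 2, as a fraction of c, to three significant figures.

β = 0.662

Leg 1: γ = 1/√(1 − 0.800²) = 5/3 ≈ 1.667; τ_1 = 47.78/1.667 = 28.67 years.
Leg 2: speed unknown; τ_2 = 62.49/γ_2.
Total proper time: 28.67 + τ_2 = 75.50, so τ_2 = 75.50 − 28.67 = 46.83 years.
γ_2 = 62.49/46.83 = 1.334; β = √(1 − 1/γ²) = √0.4384.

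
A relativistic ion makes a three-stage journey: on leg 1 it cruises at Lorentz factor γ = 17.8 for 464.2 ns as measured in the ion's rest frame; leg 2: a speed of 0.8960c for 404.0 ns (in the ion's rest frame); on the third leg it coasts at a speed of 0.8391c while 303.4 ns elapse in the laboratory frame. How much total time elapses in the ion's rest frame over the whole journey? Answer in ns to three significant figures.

τ = 1030 ns

Leg 1: 464.2 ns is already measured in the ion's rest frame.
Leg 2: 404.0 ns is already measured in the ion's rest frame.
Leg 3: γ = 1/√(1 − 0.8391²) = 1/√0.2959 = 1.838; τ_3 = 303.4/1.838 = 165.0 ns.
Total: 464.2 + 404.0 + 165.0 ns.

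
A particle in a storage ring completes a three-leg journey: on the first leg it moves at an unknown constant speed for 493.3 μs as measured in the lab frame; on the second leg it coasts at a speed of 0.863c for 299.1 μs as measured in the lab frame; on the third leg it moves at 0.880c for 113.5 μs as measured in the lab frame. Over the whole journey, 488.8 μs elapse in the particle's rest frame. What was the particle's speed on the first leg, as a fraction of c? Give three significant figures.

β = 0.818

Leg 1: speed unknown; τ_1 = 493.3/γ_1.
Leg 2: γ = 1/√(1 − 0.863²) = 1/√0.2552 = 1.979; τ_2 = 299.1/1.979 = 151.1 μs.
Leg 3: γ = 1/√(1 − 0.880²) = 1/√0.2256 = 2.105; τ_3 = 113.5/2.105 = 53.91 μs.
Total proper time: τ_1 + 151.1 + 53.91 = 488.8, so τ_1 = 488.8 − 205.0 = 283.8 μs.
γ_1 = 493.3/283.8 = 1.738; β = √(1 − 1/γ²) = √0.6691.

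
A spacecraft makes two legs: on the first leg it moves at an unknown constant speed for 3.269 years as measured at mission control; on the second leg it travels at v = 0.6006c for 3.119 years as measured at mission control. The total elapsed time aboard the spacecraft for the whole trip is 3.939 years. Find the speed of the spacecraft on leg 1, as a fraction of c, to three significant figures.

Leg 1: speed unknown; τ_1 = 3.269/γ_1.
Leg 2: γ = 1/√(1 − 0.6006²) = 1/√0.6393 = 1.251; τ_2 = 3.119/1.251 = 2.494 years.
Total proper time: τ_1 + 2.494 = 3.939, so τ_1 = 3.939 − 2.494 = 1.445 years.
γ_1 = 3.269/1.445 = 2.262; β = √(1 − 1/γ²) = √0.8046.

β = 0.897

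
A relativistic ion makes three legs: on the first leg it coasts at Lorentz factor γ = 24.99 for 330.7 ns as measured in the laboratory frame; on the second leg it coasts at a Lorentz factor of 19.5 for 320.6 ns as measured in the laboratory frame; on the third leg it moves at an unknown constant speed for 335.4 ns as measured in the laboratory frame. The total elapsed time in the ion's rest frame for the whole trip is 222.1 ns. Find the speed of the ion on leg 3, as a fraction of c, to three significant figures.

β = 0.819

Leg 1: γ = 24.99; τ_1 = 330.7/24.99 = 13.23 ns.
Leg 2: γ = 19.5; τ_2 = 320.6/19.50 = 16.44 ns.
Leg 3: speed unknown; τ_3 = 335.4/γ_3.
Total proper time: 13.23 + 16.44 + τ_3 = 222.1, so τ_3 = 222.1 − 29.67 = 192.4 ns.
γ_3 = 335.4/192.4 = 1.743; β = √(1 − 1/γ²) = √0.6708.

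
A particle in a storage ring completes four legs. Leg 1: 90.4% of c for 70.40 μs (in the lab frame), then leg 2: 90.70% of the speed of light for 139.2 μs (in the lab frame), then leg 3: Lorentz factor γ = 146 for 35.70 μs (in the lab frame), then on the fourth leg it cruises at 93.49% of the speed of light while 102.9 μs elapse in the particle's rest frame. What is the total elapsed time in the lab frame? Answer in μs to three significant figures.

Leg 1: 70.40 μs is already measured in the lab frame.
Leg 2: 139.2 μs is already measured in the lab frame.
Leg 3: 35.70 μs is already measured in the lab frame.
Leg 4: β = 0.9349; γ = 1/√(1 − 0.9349²) = 1/√0.1260 = 2.818; Δt_4 = 2.818 × 102.9 = 289.9 μs.
Total: 70.40 + 139.2 + 35.70 + 289.9 μs.

Δt = 535 μs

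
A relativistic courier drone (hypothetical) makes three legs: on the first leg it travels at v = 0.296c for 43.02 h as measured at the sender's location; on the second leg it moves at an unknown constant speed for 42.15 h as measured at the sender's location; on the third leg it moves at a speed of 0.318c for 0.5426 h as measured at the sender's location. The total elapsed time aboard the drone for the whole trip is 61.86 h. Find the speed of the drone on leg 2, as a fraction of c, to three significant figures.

β = 0.877

Leg 1: γ = 1/√(1 − 0.296²) = 1/√0.9124 = 1.047; τ_1 = 43.02/1.047 = 41.09 h.
Leg 2: speed unknown; τ_2 = 42.15/γ_2.
Leg 3: γ = 1/√(1 − 0.318²) = 1/√0.8989 = 1.055; τ_3 = 0.5426/1.055 = 0.5144 h.
Total proper time: 41.09 + τ_2 + 0.5144 = 61.86, so τ_2 = 61.86 − 41.61 = 20.25 h.
γ_2 = 42.15/20.25 = 2.081; β = √(1 − 1/γ²) = √0.7691.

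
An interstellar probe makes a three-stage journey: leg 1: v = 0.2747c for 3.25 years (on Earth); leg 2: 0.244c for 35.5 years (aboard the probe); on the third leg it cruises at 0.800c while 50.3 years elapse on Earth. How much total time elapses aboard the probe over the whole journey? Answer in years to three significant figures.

τ = 68.8 years

Leg 1: γ = 1/√(1 − 0.2747²) = 1/√0.9245 = 1.040; τ_1 = 3.25/1.040 = 3.125 years.
Leg 2: 35.5 years is already measured aboard the probe.
Leg 3: γ = 1/√(1 − 0.800²) = 5/3 ≈ 1.667; τ_3 = 50.3/1.667 = 30.18 years.
Total: 3.125 + 35.50 + 30.18 years.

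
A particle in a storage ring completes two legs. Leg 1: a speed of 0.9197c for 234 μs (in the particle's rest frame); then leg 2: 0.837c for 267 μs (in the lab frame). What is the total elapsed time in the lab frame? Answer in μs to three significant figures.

Leg 1: γ = 1/√(1 − 0.9197²) = 1/√0.1542 = 2.547; Δt_1 = 2.547 × 234 = 596.0 μs.
Leg 2: 267 μs is already measured in the lab frame.
Total: 596.0 + 267.0 μs.

Δt = 863 μs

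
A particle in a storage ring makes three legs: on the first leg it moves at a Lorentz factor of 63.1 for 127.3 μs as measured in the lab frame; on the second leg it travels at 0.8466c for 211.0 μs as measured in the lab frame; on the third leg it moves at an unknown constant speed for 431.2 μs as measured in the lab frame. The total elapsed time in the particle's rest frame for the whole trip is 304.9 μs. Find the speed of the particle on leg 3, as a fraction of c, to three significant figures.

β = 0.897

Leg 1: γ = 63.1; τ_1 = 127.3/63.10 = 2.017 μs.
Leg 2: γ = 1/√(1 − 0.8466²) = 1/√0.2833 = 1.879; τ_2 = 211.0/1.879 = 112.3 μs.
Leg 3: speed unknown; τ_3 = 431.2/γ_3.
Total proper time: 2.017 + 112.3 + τ_3 = 304.9, so τ_3 = 304.9 − 114.3 = 190.6 μs.
γ_3 = 431.2/190.6 = 2.263; β = √(1 − 1/γ²) = √0.8047.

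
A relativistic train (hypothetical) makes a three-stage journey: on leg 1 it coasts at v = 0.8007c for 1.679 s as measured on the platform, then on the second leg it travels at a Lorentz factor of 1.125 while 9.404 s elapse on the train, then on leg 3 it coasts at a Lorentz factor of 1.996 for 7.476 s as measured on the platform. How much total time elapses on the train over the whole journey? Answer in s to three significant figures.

Leg 1: γ = 1/√(1 − 0.8007²) = 1/√0.3589 = 1.669; τ_1 = 1.679/1.669 = 1.006 s.
Leg 2: 9.404 s is already measured on the train.
Leg 3: γ = 1.996; τ_3 = 7.476/1.996 = 3.745 s.
Total: 1.006 + 9.404 + 3.745 s.

τ = 14.2 s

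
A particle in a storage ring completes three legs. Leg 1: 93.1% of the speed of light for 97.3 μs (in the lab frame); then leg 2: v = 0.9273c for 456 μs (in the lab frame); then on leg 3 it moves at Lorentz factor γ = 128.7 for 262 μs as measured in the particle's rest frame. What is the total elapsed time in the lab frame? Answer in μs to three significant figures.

Δt = 3.43×10⁴ μs

Leg 1: 97.3 μs is already measured in the lab frame.
Leg 2: 456 μs is already measured in the lab frame.
Leg 3: γ = 128.7; Δt_3 = 128.7 × 262 = 3.372×10⁴ μs.
Total: 97.30 + 456.0 + 3.372×10⁴ μs.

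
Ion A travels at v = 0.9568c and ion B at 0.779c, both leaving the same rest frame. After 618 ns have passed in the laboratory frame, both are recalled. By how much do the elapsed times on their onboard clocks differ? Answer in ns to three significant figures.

|τ_A − τ_B| = 208 ns

A: γ = 1/√(1 − 0.9568²) = 1/√0.08453 = 3.439; τ_A = 618/3.439 = 179.7 ns.
B: γ = 1/√(1 − 0.779²) = 1/√0.3932 = 1.595; τ_B = 618/1.595 = 387.5 ns.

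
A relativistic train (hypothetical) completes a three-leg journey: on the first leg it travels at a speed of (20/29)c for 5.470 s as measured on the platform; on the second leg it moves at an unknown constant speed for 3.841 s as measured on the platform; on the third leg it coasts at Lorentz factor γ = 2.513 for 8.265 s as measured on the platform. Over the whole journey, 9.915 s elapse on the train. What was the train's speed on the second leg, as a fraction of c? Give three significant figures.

β = 0.720

Leg 1: γ = 1/√(1 − (20/29)²) = 29/21 ≈ 1.381; τ_1 = 5.470/1.381 = 3.961 s.
Leg 2: speed unknown; τ_2 = 3.841/γ_2.
Leg 3: γ = 2.513; τ_3 = 8.265/2.513 = 3.289 s.
Total proper time: 3.961 + τ_2 + 3.289 = 9.915, so τ_2 = 9.915 − 7.250 = 2.665 s.
γ_2 = 3.841/2.665 = 1.441; β = √(1 − 1/γ²) = √0.5186.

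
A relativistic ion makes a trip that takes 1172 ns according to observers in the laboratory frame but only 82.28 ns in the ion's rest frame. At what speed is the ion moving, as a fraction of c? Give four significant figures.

v = 0.9975c

The proper time is measured in the ion's rest frame (both events occur at the ion's location); Δt is measured in the laboratory frame. γ = Δt/τ = 1172/82.28 = 14.24.
β = √(1 − 1/γ²) = √(1 − 0.004929) = √0.9951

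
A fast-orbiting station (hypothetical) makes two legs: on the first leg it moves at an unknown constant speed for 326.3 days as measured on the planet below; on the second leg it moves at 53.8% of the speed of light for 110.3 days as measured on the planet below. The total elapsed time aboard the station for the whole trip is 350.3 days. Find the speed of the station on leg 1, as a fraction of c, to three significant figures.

β = 0.615

Leg 1: speed unknown; τ_1 = 326.3/γ_1.
Leg 2: β = 0.538; γ = 1/√(1 − 0.538²) = 1/√0.7106 = 1.186; τ_2 = 110.3/1.186 = 92.98 days.
Total proper time: τ_1 + 92.98 = 350.3, so τ_1 = 350.3 − 92.98 = 257.3 days.
γ_1 = 326.3/257.3 = 1.268; β = √(1 − 1/γ²) = √0.3781.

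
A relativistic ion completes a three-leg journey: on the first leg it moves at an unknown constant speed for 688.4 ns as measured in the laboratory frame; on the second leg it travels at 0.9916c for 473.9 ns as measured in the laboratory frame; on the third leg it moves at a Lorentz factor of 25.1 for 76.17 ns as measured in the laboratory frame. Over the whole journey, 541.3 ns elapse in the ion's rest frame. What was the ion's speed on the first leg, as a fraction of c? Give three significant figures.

β = 0.721

Leg 1: speed unknown; τ_1 = 688.4/γ_1.
Leg 2: γ = 1/√(1 − 0.9916²) = 1/√0.01673 = 7.731; τ_2 = 473.9/7.731 = 61.30 ns.
Leg 3: γ = 25.1; τ_3 = 76.17/25.10 = 3.035 ns.
Total proper time: τ_1 + 61.30 + 3.035 = 541.3, so τ_1 = 541.3 − 64.33 = 477.0 ns.
γ_1 = 688.4/477.0 = 1.443; β = √(1 − 1/γ²) = √0.5199.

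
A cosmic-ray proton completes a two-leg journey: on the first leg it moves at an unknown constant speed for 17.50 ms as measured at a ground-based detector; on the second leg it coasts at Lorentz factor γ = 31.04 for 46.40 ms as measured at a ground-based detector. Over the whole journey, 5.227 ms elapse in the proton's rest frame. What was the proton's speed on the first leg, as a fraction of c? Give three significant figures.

β = 0.977

Leg 1: speed unknown; τ_1 = 17.50/γ_1.
Leg 2: γ = 31.04; τ_2 = 46.40/31.04 = 1.495 ms.
Total proper time: τ_1 + 1.495 = 5.227, so τ_1 = 5.227 − 1.495 = 3.732 ms.
γ_1 = 17.50/3.732 = 4.689; β = √(1 − 1/γ²) = √0.9545.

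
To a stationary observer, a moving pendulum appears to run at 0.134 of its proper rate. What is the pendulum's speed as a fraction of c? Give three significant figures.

β = 0.991

Rate ratio = 1/γ, so γ = 1/0.134 = 7.463.
β = √(1 − 1/γ²) = √(1 − 0.134²) = √0.9820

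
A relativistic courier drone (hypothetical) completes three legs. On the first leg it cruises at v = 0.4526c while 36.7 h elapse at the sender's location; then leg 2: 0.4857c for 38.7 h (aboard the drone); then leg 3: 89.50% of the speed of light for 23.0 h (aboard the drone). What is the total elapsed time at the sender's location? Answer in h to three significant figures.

Δt = 133 h

Leg 1: 36.7 h is already measured at the sender's location.
Leg 2: γ = 1/√(1 − 0.4857²) = 1/√0.7641 = 1.144; Δt_2 = 1.144 × 38.7 = 44.27 h.
Leg 3: β = 0.8950; γ = 1/√(1 − 0.8950²) = 1/√0.1990 = 2.242; Δt_3 = 2.242 × 23.0 = 51.56 h.
Total: 36.70 + 44.27 + 51.56 h.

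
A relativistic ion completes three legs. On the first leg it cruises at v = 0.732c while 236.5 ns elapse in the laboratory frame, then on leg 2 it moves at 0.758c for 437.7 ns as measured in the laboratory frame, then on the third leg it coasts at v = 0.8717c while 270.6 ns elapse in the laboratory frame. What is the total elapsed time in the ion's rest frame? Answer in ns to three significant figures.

Leg 1: γ = 1/√(1 − 0.732²) = 1/√0.4642 = 1.468; τ_1 = 236.5/1.468 = 161.1 ns.
Leg 2: γ = 1/√(1 − 0.758²) = 1/√0.4254 = 1.533; τ_2 = 437.7/1.533 = 285.5 ns.
Leg 3: γ = 1/√(1 − 0.8717²) = 1/√0.2401 = 2.041; τ_3 = 270.6/2.041 = 132.6 ns.
Total: 161.1 + 285.5 + 132.6 ns.

τ = 579 ns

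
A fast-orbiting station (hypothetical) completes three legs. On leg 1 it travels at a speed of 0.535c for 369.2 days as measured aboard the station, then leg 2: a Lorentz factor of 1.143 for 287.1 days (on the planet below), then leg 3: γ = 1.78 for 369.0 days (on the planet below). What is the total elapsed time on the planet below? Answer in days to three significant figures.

Leg 1: γ = 1/√(1 − 0.535²) = 1/√0.7138 = 1.184; Δt_1 = 1.184 × 369.2 = 437.0 days.
Leg 2: 287.1 days is already measured on the planet below.
Leg 3: 369.0 days is already measured on the planet below.
Total: 437.0 + 287.1 + 369.0 days.

Δt = 1090 days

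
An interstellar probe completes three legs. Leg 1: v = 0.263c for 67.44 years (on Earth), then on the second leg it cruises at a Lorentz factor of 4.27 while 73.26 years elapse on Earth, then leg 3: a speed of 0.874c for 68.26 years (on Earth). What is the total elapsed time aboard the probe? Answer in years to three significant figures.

τ = 115 years

Leg 1: γ = 1/√(1 − 0.263²) = 1/√0.9308 = 1.036; τ_1 = 67.44/1.036 = 65.07 years.
Leg 2: γ = 4.27; τ_2 = 73.26/4.270 = 17.16 years.
Leg 3: γ = 1/√(1 − 0.874²) = 1/√0.2361 = 2.058; τ_3 = 68.26/2.058 = 33.17 years.
Total: 65.07 + 17.16 + 33.17 years.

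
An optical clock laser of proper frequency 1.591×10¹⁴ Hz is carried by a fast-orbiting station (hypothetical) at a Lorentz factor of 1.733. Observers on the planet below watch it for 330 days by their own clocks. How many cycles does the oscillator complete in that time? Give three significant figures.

N = 2.62×10²¹

γ = 1.733
During 330 days of lab time, the oscillator's proper time advances by τ = Δt/γ = 330/1.733 = 190.4 days = 1.645×10⁷ s.
N = f × τ = 1.591×10¹⁴ × 1.645×10⁷ = 2.618×10²¹.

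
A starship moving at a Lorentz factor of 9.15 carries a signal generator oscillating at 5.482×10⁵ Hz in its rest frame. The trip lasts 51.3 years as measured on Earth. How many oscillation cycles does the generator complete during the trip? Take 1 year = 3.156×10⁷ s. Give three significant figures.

N = 9.70×10¹³

γ = 9.15
The oscillator's own cycle count is N = f × τ where τ is the proper time on the ship. τ = Δt/γ = 51.3/9.150 = 5.607 years = 1.769×10⁸ s.
N = 5.482×10⁵ × 1.769×10⁸ = 9.700×10¹³.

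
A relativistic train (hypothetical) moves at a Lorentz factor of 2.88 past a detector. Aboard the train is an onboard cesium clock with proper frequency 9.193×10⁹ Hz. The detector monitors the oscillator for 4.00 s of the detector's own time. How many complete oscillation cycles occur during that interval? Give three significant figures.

N = 1.28×10¹⁰

γ = 2.88
During 4.00 s of lab time, the oscillator's proper time advances by τ = Δt/γ = 4.00/2.880 = 1.389 s = 1.389×10⁰ s.
N = f × τ = 9.193×10⁹ × 1.389×10⁰ = 1.277×10¹⁰.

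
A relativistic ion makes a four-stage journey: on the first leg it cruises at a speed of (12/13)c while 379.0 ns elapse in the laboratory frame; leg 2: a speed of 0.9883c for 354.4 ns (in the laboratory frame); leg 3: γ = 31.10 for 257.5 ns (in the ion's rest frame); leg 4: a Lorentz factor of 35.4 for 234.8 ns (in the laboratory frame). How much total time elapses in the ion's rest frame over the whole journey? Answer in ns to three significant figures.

τ = 464 ns

Leg 1: γ = 1/√(1 − (12/13)²) = 13/5 = 2.600; τ_1 = 379.0/2.600 = 145.8 ns.
Leg 2: γ = 1/√(1 − 0.9883²) = 1/√0.02326 = 6.556; τ_2 = 354.4/6.556 = 54.05 ns.
Leg 3: 257.5 ns is already measured in the ion's rest frame.
Leg 4: γ = 35.4; τ_4 = 234.8/35.40 = 6.633 ns.
Total: 145.8 + 54.05 + 257.5 + 6.633 ns.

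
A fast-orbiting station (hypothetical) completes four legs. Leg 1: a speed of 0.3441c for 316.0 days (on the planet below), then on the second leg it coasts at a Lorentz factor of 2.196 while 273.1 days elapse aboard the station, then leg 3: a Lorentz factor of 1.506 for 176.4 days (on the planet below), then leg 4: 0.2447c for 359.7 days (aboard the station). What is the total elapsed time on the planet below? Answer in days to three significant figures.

Leg 1: 316.0 days is already measured on the planet below.
Leg 2: γ = 2.196; Δt_2 = 2.196 × 273.1 = 599.7 days.
Leg 3: 176.4 days is already measured on the planet below.
Leg 4: γ = 1/√(1 − 0.2447²) = 1/√0.9401 = 1.031; Δt_4 = 1.031 × 359.7 = 371.0 days.
Total: 316.0 + 599.7 + 176.4 + 371.0 days.

Δt = 1460 days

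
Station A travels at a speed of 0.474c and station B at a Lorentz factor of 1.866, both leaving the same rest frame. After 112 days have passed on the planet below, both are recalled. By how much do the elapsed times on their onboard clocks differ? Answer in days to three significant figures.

A: γ = 1/√(1 − 0.474²) = 1/√0.7753 = 1.136; τ_A = 112/1.136 = 98.62 days.
B: γ = 1.866; τ_B = 112/1.866 = 60.02 days.

|τ_A − τ_B| = 38.6 days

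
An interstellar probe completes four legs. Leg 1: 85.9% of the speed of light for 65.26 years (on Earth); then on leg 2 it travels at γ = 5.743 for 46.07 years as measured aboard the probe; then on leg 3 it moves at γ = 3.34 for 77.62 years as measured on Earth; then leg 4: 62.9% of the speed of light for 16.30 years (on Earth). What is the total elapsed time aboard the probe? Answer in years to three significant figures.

τ = 115 years

Leg 1: β = 0.859; γ = 1/√(1 − 0.859²) = 1/√0.2621 = 1.953; τ_1 = 65.26/1.953 = 33.41 years.
Leg 2: 46.07 years is already measured aboard the probe.
Leg 3: γ = 3.34; τ_3 = 77.62/3.340 = 23.24 years.
Leg 4: β = 0.629; γ = 1/√(1 − 0.629²) = 1/√0.6044 = 1.286; τ_4 = 16.30/1.286 = 12.67 years.
Total: 33.41 + 46.07 + 23.24 + 12.67 years.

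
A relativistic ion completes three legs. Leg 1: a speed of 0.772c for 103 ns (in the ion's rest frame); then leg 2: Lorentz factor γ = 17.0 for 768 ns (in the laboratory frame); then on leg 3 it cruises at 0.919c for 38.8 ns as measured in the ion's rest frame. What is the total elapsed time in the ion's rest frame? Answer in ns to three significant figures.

τ = 187 ns

Leg 1: 103 ns is already measured in the ion's rest frame.
Leg 2: γ = 17.0; τ_2 = 768/17.00 = 45.18 ns.
Leg 3: 38.8 ns is already measured in the ion's rest frame.
Total: 103.0 + 45.18 + 38.80 ns.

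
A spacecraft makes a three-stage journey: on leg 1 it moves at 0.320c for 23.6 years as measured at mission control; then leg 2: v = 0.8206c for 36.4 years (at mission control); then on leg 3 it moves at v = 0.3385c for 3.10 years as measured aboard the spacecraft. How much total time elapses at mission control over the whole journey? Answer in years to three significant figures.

Leg 1: 23.6 years is already measured at mission control.
Leg 2: 36.4 years is already measured at mission control.
Leg 3: γ = 1/√(1 − 0.3385²) = 1/√0.8854 = 1.063; Δt_3 = 1.063 × 3.10 = 3.294 years.
Total: 23.60 + 36.40 + 3.294 years.

Δt = 63.3 years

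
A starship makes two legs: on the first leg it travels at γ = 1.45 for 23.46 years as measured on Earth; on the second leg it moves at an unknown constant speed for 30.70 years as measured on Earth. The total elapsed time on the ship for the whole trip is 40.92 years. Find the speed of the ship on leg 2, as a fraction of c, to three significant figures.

Leg 1: γ = 1.45; τ_1 = 23.46/1.450 = 16.18 years.
Leg 2: speed unknown; τ_2 = 30.70/γ_2.
Total proper time: 16.18 + τ_2 = 40.92, so τ_2 = 40.92 − 16.18 = 24.74 years.
γ_2 = 30.70/24.74 = 1.241; β = √(1 − 1/γ²) = √0.3505.

β = 0.592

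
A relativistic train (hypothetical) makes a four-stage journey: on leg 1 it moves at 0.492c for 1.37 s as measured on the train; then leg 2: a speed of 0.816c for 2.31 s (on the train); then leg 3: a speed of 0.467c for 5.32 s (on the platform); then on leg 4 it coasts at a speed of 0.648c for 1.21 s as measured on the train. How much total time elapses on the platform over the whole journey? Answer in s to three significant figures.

Δt = 12.5 s

Leg 1: γ = 1/√(1 − 0.492²) = 1/√0.7579 = 1.149; Δt_1 = 1.149 × 1.37 = 1.574 s.
Leg 2: γ = 1/√(1 − 0.816²) = 1/√0.3341 = 1.730; Δt_2 = 1.730 × 2.31 = 3.996 s.
Leg 3: 5.32 s is already measured on the platform.
Leg 4: γ = 1/√(1 − 0.648²) = 1/√0.5801 = 1.313; Δt_4 = 1.313 × 1.21 = 1.589 s.
Total: 1.574 + 3.996 + 5.320 + 1.589 s.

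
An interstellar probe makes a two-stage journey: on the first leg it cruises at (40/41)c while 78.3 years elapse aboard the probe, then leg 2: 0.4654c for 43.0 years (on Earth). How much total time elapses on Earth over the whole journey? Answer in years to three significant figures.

Δt = 400 years

Leg 1: γ = 1/√(1 − (40/41)²) = 41/9 ≈ 4.556; Δt_1 = 4.556 × 78.3 = 356.7 years.
Leg 2: 43.0 years is already measured on Earth.
Total: 356.7 + 43.00 years.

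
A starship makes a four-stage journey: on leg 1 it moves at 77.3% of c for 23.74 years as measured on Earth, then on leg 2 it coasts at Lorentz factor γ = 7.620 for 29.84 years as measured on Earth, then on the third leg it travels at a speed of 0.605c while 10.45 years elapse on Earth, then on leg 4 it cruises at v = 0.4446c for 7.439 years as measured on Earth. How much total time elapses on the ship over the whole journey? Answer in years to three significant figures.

τ = 34.0 years

Leg 1: β = 0.773; γ = 1/√(1 − 0.773²) = 1/√0.4025 = 1.576; τ_1 = 23.74/1.576 = 15.06 years.
Leg 2: γ = 7.620; τ_2 = 29.84/7.620 = 3.916 years.
Leg 3: γ = 1/√(1 − 0.605²) = 1/√0.6340 = 1.256; τ_3 = 10.45/1.256 = 8.321 years.
Leg 4: γ = 1/√(1 − 0.4446²) = 1/√0.8023 = 1.116; τ_4 = 7.439/1.116 = 6.663 years.
Total: 15.06 + 3.916 + 8.321 + 6.663 years.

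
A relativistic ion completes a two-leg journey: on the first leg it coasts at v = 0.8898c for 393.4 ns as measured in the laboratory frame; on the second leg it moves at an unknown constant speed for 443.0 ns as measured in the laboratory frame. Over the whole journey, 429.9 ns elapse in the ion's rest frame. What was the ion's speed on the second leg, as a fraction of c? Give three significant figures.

β = 0.825

Leg 1: γ = 1/√(1 − 0.8898²) = 1/√0.2083 = 2.191; τ_1 = 393.4/2.191 = 179.5 ns.
Leg 2: speed unknown; τ_2 = 443.0/γ_2.
Total proper time: 179.5 + τ_2 = 429.9, so τ_2 = 429.9 − 179.5 = 250.4 ns.
γ_2 = 443.0/250.4 = 1.769; β = √(1 − 1/γ²) = √0.6806.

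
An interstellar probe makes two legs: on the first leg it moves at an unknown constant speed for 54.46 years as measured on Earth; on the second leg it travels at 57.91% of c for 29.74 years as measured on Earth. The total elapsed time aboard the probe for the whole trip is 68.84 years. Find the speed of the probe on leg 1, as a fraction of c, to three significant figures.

β = 0.574

Leg 1: speed unknown; τ_1 = 54.46/γ_1.
Leg 2: β = 0.5791; γ = 1/√(1 − 0.5791²) = 1/√0.6646 = 1.227; τ_2 = 29.74/1.227 = 24.25 years.
Total proper time: τ_1 + 24.25 = 68.84, so τ_1 = 68.84 − 24.25 = 44.59 years.
γ_1 = 54.46/44.59 = 1.221; β = √(1 − 1/γ²) = √0.3295.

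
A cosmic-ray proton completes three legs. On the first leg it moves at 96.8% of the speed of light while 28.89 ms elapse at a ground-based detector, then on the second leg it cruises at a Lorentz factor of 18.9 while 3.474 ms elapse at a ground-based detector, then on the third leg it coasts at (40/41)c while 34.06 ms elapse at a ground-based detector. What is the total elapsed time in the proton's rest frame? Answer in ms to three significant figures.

τ = 14.9 ms

Leg 1: β = 0.968; γ = 1/√(1 − 0.968²) = 1/√0.06298 = 3.985; τ_1 = 28.89/3.985 = 7.250 ms.
Leg 2: γ = 18.9; τ_2 = 3.474/18.90 = 0.1838 ms.
Leg 3: γ = 1/√(1 − (40/41)²) = 41/9 ≈ 4.556; τ_3 = 34.06/4.556 = 7.477 ms.
Total: 7.250 + 0.1838 + 7.477 ms.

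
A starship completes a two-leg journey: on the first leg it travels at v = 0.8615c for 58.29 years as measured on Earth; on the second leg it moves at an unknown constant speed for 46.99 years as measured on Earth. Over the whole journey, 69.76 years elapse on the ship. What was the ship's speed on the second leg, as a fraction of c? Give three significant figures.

β = 0.519

Leg 1: γ = 1/√(1 − 0.8615²) = 1/√0.2578 = 1.969; τ_1 = 58.29/1.969 = 29.60 years.
Leg 2: speed unknown; τ_2 = 46.99/γ_2.
Total proper time: 29.60 + τ_2 = 69.76, so τ_2 = 69.76 − 29.60 = 40.16 years.
γ_2 = 46.99/40.16 = 1.170; β = √(1 − 1/γ²) = √0.2695.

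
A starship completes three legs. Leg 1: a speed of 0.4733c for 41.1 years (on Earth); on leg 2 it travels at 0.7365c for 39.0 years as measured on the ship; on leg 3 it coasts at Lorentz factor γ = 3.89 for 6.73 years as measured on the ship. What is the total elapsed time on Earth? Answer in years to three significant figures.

Δt = 125 years

Leg 1: 41.1 years is already measured on Earth.
Leg 2: γ = 1/√(1 − 0.7365²) = 1/√0.4576 = 1.478; Δt_2 = 1.478 × 39.0 = 57.65 years.
Leg 3: γ = 3.89; Δt_3 = 3.890 × 6.73 = 26.18 years.
Total: 41.10 + 57.65 + 26.18 years.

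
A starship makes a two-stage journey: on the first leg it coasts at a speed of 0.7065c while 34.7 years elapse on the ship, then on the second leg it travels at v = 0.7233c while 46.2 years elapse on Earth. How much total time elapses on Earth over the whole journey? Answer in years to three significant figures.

Leg 1: γ = 1/√(1 − 0.7065²) = 1/√0.5009 = 1.413; Δt_1 = 1.413 × 34.7 = 49.03 years.
Leg 2: 46.2 years is already measured on Earth.
Total: 49.03 + 46.20 years.

Δt = 95.2 years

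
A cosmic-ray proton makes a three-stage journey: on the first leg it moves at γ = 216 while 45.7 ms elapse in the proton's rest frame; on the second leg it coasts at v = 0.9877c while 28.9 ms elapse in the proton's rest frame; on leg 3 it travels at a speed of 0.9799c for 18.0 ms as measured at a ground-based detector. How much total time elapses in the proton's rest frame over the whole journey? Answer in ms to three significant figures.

Leg 1: 45.7 ms is already measured in the proton's rest frame.
Leg 2: 28.9 ms is already measured in the proton's rest frame.
Leg 3: γ = 1/√(1 − 0.9799²) = 1/√0.03980 = 5.013; τ_3 = 18.0/5.013 = 3.591 ms.
Total: 45.70 + 28.90 + 3.591 ms.

τ = 78.2 ms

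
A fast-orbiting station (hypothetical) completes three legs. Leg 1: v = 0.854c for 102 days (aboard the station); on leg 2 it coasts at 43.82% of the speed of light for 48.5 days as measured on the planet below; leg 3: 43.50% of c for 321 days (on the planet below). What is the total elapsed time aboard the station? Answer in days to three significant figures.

Leg 1: 102 days is already measured aboard the station.
Leg 2: β = 0.4382; γ = 1/√(1 − 0.4382²) = 1/√0.8080 = 1.112; τ_2 = 48.5/1.112 = 43.60 days.
Leg 3: β = 0.4350; γ = 1/√(1 − 0.4350²) = 1/√0.8108 = 1.111; τ_3 = 321/1.111 = 289.0 days.
Total: 102.0 + 43.60 + 289.0 days.

τ = 435 days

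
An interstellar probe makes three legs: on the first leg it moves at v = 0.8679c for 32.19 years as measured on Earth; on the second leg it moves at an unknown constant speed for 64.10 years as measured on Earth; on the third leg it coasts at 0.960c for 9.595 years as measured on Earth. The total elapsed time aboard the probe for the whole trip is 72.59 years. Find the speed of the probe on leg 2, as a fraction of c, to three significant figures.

Leg 1: γ = 1/√(1 − 0.8679²) = 1/√0.2467 = 2.013; τ_1 = 32.19/2.013 = 15.99 years.
Leg 2: speed unknown; τ_2 = 64.10/γ_2.
Leg 3: γ = 1/√(1 − 0.960²) = 25/7 ≈ 3.571; τ_3 = 9.595/3.571 = 2.687 years.
Total proper time: 15.99 + τ_2 + 2.687 = 72.59, so τ_2 = 72.59 − 18.68 = 53.91 years.
γ_2 = 64.10/53.91 = 1.189; β = √(1 − 1/γ²) = √0.2926.

β = 0.541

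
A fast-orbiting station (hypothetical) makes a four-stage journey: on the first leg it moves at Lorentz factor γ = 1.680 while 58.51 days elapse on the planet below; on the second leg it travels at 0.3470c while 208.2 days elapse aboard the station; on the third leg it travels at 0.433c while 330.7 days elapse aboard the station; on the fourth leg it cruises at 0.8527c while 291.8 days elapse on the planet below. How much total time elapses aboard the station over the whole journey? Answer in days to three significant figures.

τ = 726 days

Leg 1: γ = 1.680; τ_1 = 58.51/1.680 = 34.83 days.
Leg 2: 208.2 days is already measured aboard the station.
Leg 3: 330.7 days is already measured aboard the station.
Leg 4: γ = 1/√(1 − 0.8527²) = 1/√0.2729 = 1.914; τ_4 = 291.8/1.914 = 152.4 days.
Total: 34.83 + 208.2 + 330.7 + 152.4 days.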